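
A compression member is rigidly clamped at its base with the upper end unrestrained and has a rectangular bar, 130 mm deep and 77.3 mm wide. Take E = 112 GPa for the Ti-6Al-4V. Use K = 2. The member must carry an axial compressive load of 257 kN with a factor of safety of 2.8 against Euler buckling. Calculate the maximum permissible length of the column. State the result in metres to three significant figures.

L_max ≈ 1.39 m

Buckling occurs about the weak axis: I_min = h·b³/12 with b = 77.3 mm (the shorter side).
I_min = 130×77.3³/12 = 5.004×10^6 mm⁴
I = 5.004×10^-6 m⁴
Required critical load P_cr = n·P = 2.8 × 257 = 719.6 kN = 7.196×10^5 N
From P_cr = π²EI/(K·L)²:  L = (1/K)·√(π²EI/P_cr) = (1/2)·√(π²×1.12×10^11×5.004×10^-6/7.196×10^5)
L = 1.39 m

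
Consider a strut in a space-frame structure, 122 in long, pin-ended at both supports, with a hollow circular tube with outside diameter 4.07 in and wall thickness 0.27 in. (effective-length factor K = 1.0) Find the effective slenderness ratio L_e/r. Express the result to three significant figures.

Inner diameter d_i = 4.07 − 2×0.27 = 3.530 in
I = π(d_o⁴ − d_i⁴)/64 = π(4.07⁴ − 3.530⁴)/64 = 5.847 in⁴
A = 3.223 in²;  r_min = √(I/A) = √(5.847/3.223) = 1.347 in
L_e = K·L = 1 × 122 = 122.0 in
λ = L_e / r_min = 122.00 / 1.347 = 90.6

λ ≈ 90.6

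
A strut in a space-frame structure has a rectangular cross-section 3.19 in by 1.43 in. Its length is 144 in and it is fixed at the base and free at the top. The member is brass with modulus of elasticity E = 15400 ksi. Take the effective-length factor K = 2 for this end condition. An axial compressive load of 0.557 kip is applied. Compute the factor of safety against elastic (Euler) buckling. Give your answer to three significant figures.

Buckling occurs about the weak axis: I_min = h·b³/12 with b = 1.43 in (the shorter side).
I_min = 3.19×1.43³/12 = 0.7774 in⁴
Effective length L_e = K·L = 2 × 144 = 288.0 in
P_cr = π²EI / L_e² = π² × 15400×10³ × 0.7774 / 288.0² = 1.424×10^3 lb
Factor of safety n = P_cr / P = 1.4245 / 0.557 = 2.56

n ≈ 2.56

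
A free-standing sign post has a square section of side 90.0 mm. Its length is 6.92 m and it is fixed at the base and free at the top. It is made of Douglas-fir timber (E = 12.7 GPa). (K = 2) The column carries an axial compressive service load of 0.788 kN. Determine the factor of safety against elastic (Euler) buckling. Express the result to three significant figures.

I = a⁴/12 = 90.0⁴/12 = 5.468×10^6 mm⁴
I = 5.468×10^6 mm⁴ = 5.468×10^-6 m⁴
Effective length L_e = K·L = 2 × 6.92 = 13.84 m
P_cr = π²EI / L_e² = π² × 12.7×10⁹ × 5.468×10^-6 / 13.84² = 3.578×10^3 N
Factor of safety n = P_cr / P = 3.5778 / 0.788 = 4.54

n ≈ 4.54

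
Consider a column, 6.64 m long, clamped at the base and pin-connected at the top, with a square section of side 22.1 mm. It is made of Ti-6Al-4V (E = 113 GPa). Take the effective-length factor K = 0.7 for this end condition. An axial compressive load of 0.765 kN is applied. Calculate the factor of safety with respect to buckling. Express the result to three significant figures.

n ≈ 1.34

I = a⁴/12 = 22.1⁴/12 = 1.988×10^4 mm⁴
I = 1.988×10^4 mm⁴ = 1.988×10^-8 m⁴
Effective length L_e = K·L = 0.7 × 6.64 = 4.648 m
P_cr = π²EI / L_e² = π² × 113×10⁹ × 1.988×10^-8 / 4.648² = 1.026×10^3 N
Factor of safety n = P_cr / P = 1.0262 / 0.765 = 1.34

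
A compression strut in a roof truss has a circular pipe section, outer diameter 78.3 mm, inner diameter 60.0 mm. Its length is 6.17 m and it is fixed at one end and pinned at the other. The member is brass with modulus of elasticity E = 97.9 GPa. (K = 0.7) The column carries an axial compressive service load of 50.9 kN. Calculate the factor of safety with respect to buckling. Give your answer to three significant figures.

d_o = 78.3 mm, d_i = 60.0 mm
I = π(d_o⁴ − d_i⁴)/64 = π(78.3⁴ − 60.00⁴)/64 = 1.209×10^6 mm⁴
I = 1.209×10^6 mm⁴ = 1.209×10^-6 m⁴
Effective length L_e = K·L = 0.7 × 6.17 = 4.319 m
P_cr = π²EI / L_e² = π² × 97.9×10⁹ × 1.209×10^-6 / 4.319² = 6.262×10^4 N
Factor of safety n = P_cr / P = 62.620 / 50.9 = 1.23

n ≈ 1.23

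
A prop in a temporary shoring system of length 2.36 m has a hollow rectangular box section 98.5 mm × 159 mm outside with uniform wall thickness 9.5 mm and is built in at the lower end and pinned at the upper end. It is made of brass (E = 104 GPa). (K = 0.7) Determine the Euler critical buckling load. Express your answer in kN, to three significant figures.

Inner dimensions: h_i = 159 − 2×9.5 = 140.0 mm, b_i = 98.5 − 2×9.5 = 79.50 mm
Weak-axis I_min = (h_o·b_o³ − h_i·b_i³)/12 with b_o = 98.5, b_i = 79.50 mm (shorter outer/inner sides).
I_min = (159×98.5³ − 140.0×79.50³)/12 = 6.801×10^6 mm⁴
I = 6.801×10^6 mm⁴ = 6.801×10^-6 m⁴
Effective length L_e = K·L = 0.7 × 2.36 = 1.652 m
P_cr = π²EI / L_e² = π² × 104×10⁹ × 6.801×10^-6 / 1.652² = 2.558×10^6 N

P_cr ≈ 2560 kN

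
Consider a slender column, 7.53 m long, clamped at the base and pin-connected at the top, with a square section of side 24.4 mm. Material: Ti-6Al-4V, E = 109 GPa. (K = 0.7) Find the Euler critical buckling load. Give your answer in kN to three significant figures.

P_cr ≈ 1.14 kN

I = a⁴/12 = 24.4⁴/12 = 2.954×10^4 mm⁴
I = 2.954×10^4 mm⁴ = 2.954×10^-8 m⁴
Effective length L_e = K·L = 0.7 × 7.53 = 5.271 m
P_cr = π²EI / L_e² = π² × 109×10⁹ × 2.954×10^-8 / 5.271² = 1.144×10^3 N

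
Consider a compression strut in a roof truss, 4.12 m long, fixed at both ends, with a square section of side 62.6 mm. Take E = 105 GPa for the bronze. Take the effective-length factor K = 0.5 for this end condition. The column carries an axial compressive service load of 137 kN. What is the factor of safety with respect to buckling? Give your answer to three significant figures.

n ≈ 2.28

I = a⁴/12 = 62.6⁴/12 = 1.280×10^6 mm⁴
I = 1.280×10^6 mm⁴ = 1.280×10^-6 m⁴
Effective length L_e = K·L = 0.5 × 4.12 = 2.060 m
P_cr = π²EI / L_e² = π² × 105×10⁹ × 1.280×10^-6 / 2.060² = 3.125×10^5 N
Factor of safety n = P_cr / P = 312.51 / 137 = 2.28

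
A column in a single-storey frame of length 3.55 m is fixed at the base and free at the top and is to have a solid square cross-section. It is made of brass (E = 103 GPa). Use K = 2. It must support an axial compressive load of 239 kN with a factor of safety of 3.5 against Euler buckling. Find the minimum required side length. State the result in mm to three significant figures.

a ≈ 149 mm

Required P_cr = n·P = 3.5 × 239 = 836.5 kN
L_e = K·L = 2 × 3.55 = 7.100 m
Required I = P_cr·L_e²/(π²E) = 8.365×10^5 × 7.100² / (π² × 1.03×10^11) = 4.148×10^-5 m⁴
I_req = 4.148×10^7 mm⁴
Solid square: I = a⁴/12  ⇒  a = (12I)^(1/4) = (12×4.148×10^7)^(1/4) = 149 mm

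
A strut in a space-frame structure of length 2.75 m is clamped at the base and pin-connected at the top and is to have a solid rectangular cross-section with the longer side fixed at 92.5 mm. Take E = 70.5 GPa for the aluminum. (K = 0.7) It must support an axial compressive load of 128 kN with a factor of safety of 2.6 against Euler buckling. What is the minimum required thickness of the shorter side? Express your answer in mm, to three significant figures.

Required P_cr = n·P = 2.6 × 128 = 332.8 kN
L_e = K·L = 0.7 × 2.75 = 1.925 m
Required I = P_cr·L_e²/(π²E) = 3.328×10^5 × 1.925² / (π² × 7.05×10^10) = 1.772×10^-6 m⁴
I_req = 1.772×10^6 mm⁴
Rectangle, weak axis: I_min = h·b³/12 with h = 92.5 mm fixed  ⇒  b = (12I/h)^(1/3) = 61.3 mm

b ≈ 61.3 mm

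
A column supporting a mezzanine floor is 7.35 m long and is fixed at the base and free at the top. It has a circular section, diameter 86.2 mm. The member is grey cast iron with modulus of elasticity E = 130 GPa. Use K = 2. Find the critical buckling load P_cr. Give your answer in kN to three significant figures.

P_cr ≈ 16.1 kN

I = πd⁴/64 = π×86.2⁴/64 = 2.710×10^6 mm⁴
I = 2.710×10^6 mm⁴ = 2.710×10^-6 m⁴
Effective length L_e = K·L = 2 × 7.35 = 14.70 m
P_cr = π²EI / L_e² = π² × 130×10⁹ × 2.710×10^-6 / 14.70² = 1.609×10^4 N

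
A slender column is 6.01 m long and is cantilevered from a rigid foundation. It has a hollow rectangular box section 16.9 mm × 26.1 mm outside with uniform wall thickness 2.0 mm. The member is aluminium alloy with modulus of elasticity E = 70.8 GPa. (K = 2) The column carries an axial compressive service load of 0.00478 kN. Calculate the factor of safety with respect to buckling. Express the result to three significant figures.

Inner dimensions: h_i = 26.1 − 2×2.0 = 22.10 mm, b_i = 16.9 − 2×2.0 = 12.90 mm
Weak-axis I_min = (h_o·b_o³ − h_i·b_i³)/12 with b_o = 16.9, b_i = 12.90 mm (shorter outer/inner sides).
I_min = (26.1×16.9³ − 22.10×12.90³)/12 = 6.545×10^3 mm⁴
I = 6.545×10^3 mm⁴ = 6.545×10^-9 m⁴
Effective length L_e = K·L = 2 × 6.01 = 12.02 m
P_cr = π²EI / L_e² = π² × 70.8×10⁹ × 6.545×10^-9 / 12.02² = 31.65 N
Factor of safety n = P_cr / P = 0.031654 / 0.00478 = 6.62

n ≈ 6.62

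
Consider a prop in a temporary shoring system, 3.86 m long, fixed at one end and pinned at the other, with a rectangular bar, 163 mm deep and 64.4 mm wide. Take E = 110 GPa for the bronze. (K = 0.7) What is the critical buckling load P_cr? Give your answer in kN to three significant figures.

P_cr ≈ 539 kN

Buckling occurs about the weak axis: I_min = h·b³/12 with b = 64.4 mm (the shorter side).
I_min = 163×64.4³/12 = 3.628×10^6 mm⁴
I = 3.628×10^6 mm⁴ = 3.628×10^-6 m⁴
Effective length L_e = K·L = 0.7 × 3.86 = 2.702 m
P_cr = π²EI / L_e² = π² × 110×10⁹ × 3.628×10^-6 / 2.702² = 5.395×10^5 N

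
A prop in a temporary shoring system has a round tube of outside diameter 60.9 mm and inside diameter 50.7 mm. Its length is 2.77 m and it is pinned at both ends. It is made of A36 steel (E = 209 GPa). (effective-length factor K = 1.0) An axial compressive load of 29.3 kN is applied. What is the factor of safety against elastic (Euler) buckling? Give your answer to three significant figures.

d_o = 60.9 mm, d_i = 50.7 mm
I = π(d_o⁴ − d_i⁴)/64 = π(60.9⁴ − 50.70⁴)/64 = 3.509×10^5 mm⁴
I = 3.509×10^5 mm⁴ = 3.509×10^-7 m⁴
Effective length L_e = K·L = 1 × 2.77 = 2.770 m
P_cr = π²EI / L_e² = π² × 209×10⁹ × 3.509×10^-7 / 2.770² = 9.433×10^4 N
Factor of safety n = P_cr / P = 94.326 / 29.3 = 3.22

n ≈ 3.22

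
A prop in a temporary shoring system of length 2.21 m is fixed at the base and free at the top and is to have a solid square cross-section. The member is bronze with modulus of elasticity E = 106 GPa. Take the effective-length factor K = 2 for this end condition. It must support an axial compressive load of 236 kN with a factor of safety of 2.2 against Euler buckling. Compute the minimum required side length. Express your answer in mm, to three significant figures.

a ≈ 104 mm

Required P_cr = n·P = 2.2 × 236 = 519.2 kN
L_e = K·L = 2 × 2.21 = 4.420 m
Required I = P_cr·L_e²/(π²E) = 5.192×10^5 × 4.420² / (π² × 1.06×10^11) = 9.696×10^-6 m⁴
I_req = 9.696×10^6 mm⁴
Solid square: I = a⁴/12  ⇒  a = (12I)^(1/4) = (12×9.696×10^6)^(1/4) = 104 mm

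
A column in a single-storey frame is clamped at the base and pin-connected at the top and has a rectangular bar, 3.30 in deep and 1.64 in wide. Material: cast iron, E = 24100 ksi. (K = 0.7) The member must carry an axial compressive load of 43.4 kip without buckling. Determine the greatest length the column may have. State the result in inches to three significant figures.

Buckling occurs about the weak axis: I_min = h·b³/12 with b = 1.64 in (the shorter side).
I_min = 3.30×1.64³/12 = 1.213 in⁴
At the buckling limit P_cr = P = 4.340×10^4 lb
From P_cr = π²EI/(K·L)²:  L = (1/K)·√(π²EI/P_cr) = (1/0.7)·√(π²×2.41×10^7×1.213/4.340×10^4)
L = 116 in

L_max ≈ 116 in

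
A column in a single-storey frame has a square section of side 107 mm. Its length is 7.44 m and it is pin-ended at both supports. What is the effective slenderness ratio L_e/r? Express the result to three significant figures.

λ ≈ 241

I = a⁴/12 = 107⁴/12 = 1.092×10^7 mm⁴
A = 1.145×10^4 mm²;  r_min = √(I/A) = √(1.092×10^7/1.145×10^4) = 30.89 mm
L_e = K·L = 1 × 7.44 m = 7.440 m = 7440.0 mm
λ = L_e / r_min = 7440.0 / 30.89 = 241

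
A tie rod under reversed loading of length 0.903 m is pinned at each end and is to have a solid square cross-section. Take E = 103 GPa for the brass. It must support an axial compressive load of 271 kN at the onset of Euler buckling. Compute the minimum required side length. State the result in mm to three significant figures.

L_e = K·L = 1 × 0.903 = 0.9030 m
Required I = P_cr·L_e²/(π²E) = 2.710×10^5 × 0.9030² / (π² × 1.03×10^11) = 2.174×10^-7 m⁴
I_req = 2.174×10^5 mm⁴
Solid square: I = a⁴/12  ⇒  a = (12I)^(1/4) = (12×2.174×10^5)^(1/4) = 40.2 mm

a ≈ 40.2 mm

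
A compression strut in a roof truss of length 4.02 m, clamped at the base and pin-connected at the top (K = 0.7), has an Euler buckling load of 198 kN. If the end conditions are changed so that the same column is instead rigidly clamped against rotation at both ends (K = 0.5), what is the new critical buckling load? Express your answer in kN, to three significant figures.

P_cr ≈ 388 kN

P_cr ∝ 1/K², so P_cr,new = P_cr,old × (K_old/K_new)² = 198 × (0.7/0.5)²
= 198 × 1.960 = 388 kN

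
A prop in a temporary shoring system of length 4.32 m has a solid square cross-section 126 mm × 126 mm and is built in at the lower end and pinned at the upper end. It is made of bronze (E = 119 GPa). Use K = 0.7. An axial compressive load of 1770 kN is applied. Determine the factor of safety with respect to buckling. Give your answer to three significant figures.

n ≈ 1.52

I = a⁴/12 = 126⁴/12 = 2.100×10^7 mm⁴
I = 2.100×10^7 mm⁴ = 2.100×10^-5 m⁴
Effective length L_e = K·L = 0.7 × 4.32 = 3.024 m
P_cr = π²EI / L_e² = π² × 119×10⁹ × 2.100×10^-5 / 3.024² = 2.698×10^6 N
Factor of safety n = P_cr / P = 2697.6 / 1770 = 1.52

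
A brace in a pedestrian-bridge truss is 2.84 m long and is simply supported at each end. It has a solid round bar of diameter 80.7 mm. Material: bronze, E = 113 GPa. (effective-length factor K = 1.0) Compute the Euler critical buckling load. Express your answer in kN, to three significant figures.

I = πd⁴/64 = π×80.7⁴/64 = 2.082×10^6 mm⁴
I = 2.082×10^6 mm⁴ = 2.082×10^-6 m⁴
Effective length L_e = K·L = 1 × 2.84 = 2.840 m
P_cr = π²EI / L_e² = π² × 113×10⁹ × 2.082×10^-6 / 2.840² = 2.879×10^5 N

P_cr ≈ 288 kN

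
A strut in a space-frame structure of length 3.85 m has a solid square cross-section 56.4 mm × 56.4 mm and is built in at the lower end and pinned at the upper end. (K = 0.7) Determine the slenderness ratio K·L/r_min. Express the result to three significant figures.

For a square r = a/√12 = 56.4/√12 = 16.28 mm
L_e = K·L = 0.7 × 3.85 m = 2.695 m = 2695.0 mm
λ = L_e / r_min = 2695.0 / 16.28 = 166

λ ≈ 166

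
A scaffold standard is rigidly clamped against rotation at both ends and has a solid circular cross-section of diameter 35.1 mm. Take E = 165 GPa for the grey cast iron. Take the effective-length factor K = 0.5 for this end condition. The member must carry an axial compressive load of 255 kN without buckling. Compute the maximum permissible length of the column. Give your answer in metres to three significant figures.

L_max ≈ 1.38 m

I = πd⁴/64 = π×35.1⁴/64 = 7.451×10^4 mm⁴
I = 7.451×10^-8 m⁴
At the buckling limit P_cr = P = 2.550×10^5 N
From P_cr = π²EI/(K·L)²:  L = (1/K)·√(π²EI/P_cr) = (1/0.5)·√(π²×1.65×10^11×7.451×10^-8/2.550×10^5)
L = 1.38 m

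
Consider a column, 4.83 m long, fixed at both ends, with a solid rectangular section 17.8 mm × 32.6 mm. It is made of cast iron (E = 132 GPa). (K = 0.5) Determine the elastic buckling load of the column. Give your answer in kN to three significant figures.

Buckling occurs about the weak axis: I_min = h·b³/12 with b = 17.8 mm (the shorter side).
I_min = 32.6×17.8³/12 = 1.532×10^4 mm⁴
I = 1.532×10^4 mm⁴ = 1.532×10^-8 m⁴
Effective length L_e = K·L = 0.5 × 4.83 = 2.415 m
P_cr = π²EI / L_e² = π² × 132×10⁹ × 1.532×10^-8 / 2.415² = 3.422×10^3 N

P_cr ≈ 3.42 kN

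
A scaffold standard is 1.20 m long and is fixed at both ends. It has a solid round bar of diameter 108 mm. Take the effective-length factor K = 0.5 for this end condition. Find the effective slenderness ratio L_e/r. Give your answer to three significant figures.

λ ≈ 22.2

For a solid circle r = d/4 = 108/4 = 27.00 mm
L_e = K·L = 0.5 × 1.20 m = 0.6000 m = 600.00 mm
λ = L_e / r_min = 600.00 / 27.00 = 22.2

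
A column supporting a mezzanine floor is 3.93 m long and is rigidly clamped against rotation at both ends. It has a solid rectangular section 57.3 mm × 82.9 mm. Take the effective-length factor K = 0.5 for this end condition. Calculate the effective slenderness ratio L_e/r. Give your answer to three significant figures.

λ ≈ 119

For a rectangle r_min = b/√12 = 57.3/√12 = 16.54 mm
L_e = K·L = 0.5 × 3.93 m = 1.965 m = 1965.0 mm
λ = L_e / r_min = 1965.0 / 16.54 = 119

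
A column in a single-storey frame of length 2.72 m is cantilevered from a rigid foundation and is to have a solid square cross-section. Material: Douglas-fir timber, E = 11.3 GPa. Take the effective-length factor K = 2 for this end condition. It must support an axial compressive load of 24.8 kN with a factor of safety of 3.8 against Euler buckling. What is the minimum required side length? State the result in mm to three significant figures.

a ≈ 132 mm

Required P_cr = n·P = 3.8 × 24.8 = 94.24 kN
L_e = K·L = 2 × 2.72 = 5.440 m
Required I = P_cr·L_e²/(π²E) = 9.424×10^4 × 5.440² / (π² × 1.13×10^10) = 2.501×10^-5 m⁴
I_req = 2.501×10^7 mm⁴
Solid square: I = a⁴/12  ⇒  a = (12I)^(1/4) = (12×2.501×10^7)^(1/4) = 132 mm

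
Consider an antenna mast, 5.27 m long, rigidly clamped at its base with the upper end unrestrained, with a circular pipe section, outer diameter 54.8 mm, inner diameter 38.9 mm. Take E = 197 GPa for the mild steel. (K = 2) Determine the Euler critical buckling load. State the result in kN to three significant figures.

P_cr ≈ 5.78 kN

d_o = 54.8 mm, d_i = 38.9 mm
I = π(d_o⁴ − d_i⁴)/64 = π(54.8⁴ − 38.90⁴)/64 = 3.303×10^5 mm⁴
I = 3.303×10^5 mm⁴ = 3.303×10^-7 m⁴
Effective length L_e = K·L = 2 × 5.27 = 10.54 m
P_cr = π²EI / L_e² = π² × 197×10⁹ × 3.303×10^-7 / 10.54² = 5.781×10^3 N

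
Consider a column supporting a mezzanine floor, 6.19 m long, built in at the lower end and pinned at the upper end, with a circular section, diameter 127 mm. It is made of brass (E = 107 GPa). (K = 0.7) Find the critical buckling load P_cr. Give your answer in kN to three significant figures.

I = πd⁴/64 = π×127⁴/64 = 1.277×10^7 mm⁴
I = 1.277×10^7 mm⁴ = 1.277×10^-5 m⁴
Effective length L_e = K·L = 0.7 × 6.19 = 4.333 m
P_cr = π²EI / L_e² = π² × 107×10⁹ × 1.277×10^-5 / 4.333² = 7.183×10^5 N

P_cr ≈ 718 kN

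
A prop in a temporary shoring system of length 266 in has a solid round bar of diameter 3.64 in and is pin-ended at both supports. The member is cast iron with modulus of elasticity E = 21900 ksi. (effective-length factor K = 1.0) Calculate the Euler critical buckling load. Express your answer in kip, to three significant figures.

I = πd⁴/64 = π×3.64⁴/64 = 8.617 in⁴
Effective length L_e = K·L = 1 × 266 = 266.0 in
P_cr = π²EI / L_e² = π² × 21900×10³ × 8.617 / 266.0² = 2.632×10^4 lb

P_cr ≈ 26.3 kip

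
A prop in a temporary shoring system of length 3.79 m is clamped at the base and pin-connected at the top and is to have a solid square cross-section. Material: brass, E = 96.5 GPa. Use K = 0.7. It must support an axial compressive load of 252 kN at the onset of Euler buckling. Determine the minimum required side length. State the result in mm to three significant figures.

L_e = K·L = 0.7 × 3.79 = 2.653 m
Required I = P_cr·L_e²/(π²E) = 2.520×10^5 × 2.653² / (π² × 9.65×10^10) = 1.862×10^-6 m⁴
I_req = 1.862×10^6 mm⁴
Solid square: I = a⁴/12  ⇒  a = (12I)^(1/4) = (12×1.862×10^6)^(1/4) = 68.8 mm

a ≈ 68.8 mm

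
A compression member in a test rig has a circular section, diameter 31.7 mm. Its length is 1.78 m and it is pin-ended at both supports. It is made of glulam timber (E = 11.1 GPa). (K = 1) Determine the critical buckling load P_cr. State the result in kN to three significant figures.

P_cr ≈ 1.71 kN

I = πd⁴/64 = π×31.7⁴/64 = 4.957×10^4 mm⁴
I = 4.957×10^4 mm⁴ = 4.957×10^-8 m⁴
Effective length L_e = K·L = 1 × 1.78 = 1.780 m
P_cr = π²EI / L_e² = π² × 11.1×10⁹ × 4.957×10^-8 / 1.780² = 1.714×10^3 N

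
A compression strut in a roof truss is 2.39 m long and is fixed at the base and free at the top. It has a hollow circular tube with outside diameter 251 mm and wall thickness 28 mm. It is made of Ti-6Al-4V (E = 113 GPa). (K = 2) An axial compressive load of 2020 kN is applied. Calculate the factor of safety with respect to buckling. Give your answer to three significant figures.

n ≈ 2.99

Inner diameter d_i = 251 − 2×28 = 195.0 mm
I = π(d_o⁴ − d_i⁴)/64 = π(251⁴ − 195.0⁴)/64 = 1.239×10^8 mm⁴
I = 1.239×10^8 mm⁴ = 1.239×10^-4 m⁴
Effective length L_e = K·L = 2 × 2.39 = 4.780 m
P_cr = π²EI / L_e² = π² × 113×10⁹ × 1.239×10^-4 / 4.780² = 6.046×10^6 N
Factor of safety n = P_cr / P = 6045.7 / 2020 = 2.99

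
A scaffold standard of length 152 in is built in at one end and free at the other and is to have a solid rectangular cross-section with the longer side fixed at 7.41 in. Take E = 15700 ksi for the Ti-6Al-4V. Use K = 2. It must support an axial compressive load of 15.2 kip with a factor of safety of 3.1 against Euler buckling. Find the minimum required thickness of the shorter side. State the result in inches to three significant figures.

Required P_cr = n·P = 3.1 × 15.2 = 47.12 kip
L_e = K·L = 2 × 152 = 304.0 in
Required I = P_cr·L_e²/(π²E) = 4.712×10^4 × 304.0² / (π² × 1.57×10^7) = 28.10 in⁴
Rectangle, weak axis: I_min = h·b³/12 with h = 7.41 in fixed  ⇒  b = (12I/h)^(1/3) = 3.57 in

b ≈ 3.57 in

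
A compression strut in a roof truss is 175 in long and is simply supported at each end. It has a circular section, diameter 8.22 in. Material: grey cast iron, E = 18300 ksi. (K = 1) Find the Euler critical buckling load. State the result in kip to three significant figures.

I = πd⁴/64 = π×8.22⁴/64 = 224.1 in⁴
Effective length L_e = K·L = 1 × 175 = 175.0 in
P_cr = π²EI / L_e² = π² × 18300×10³ × 224.1 / 175.0² = 1.322×10^6 lb

P_cr ≈ 1320 kip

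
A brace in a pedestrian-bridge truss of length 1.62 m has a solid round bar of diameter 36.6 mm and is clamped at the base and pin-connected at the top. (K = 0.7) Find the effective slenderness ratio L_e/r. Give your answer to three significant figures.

λ ≈ 124

I = πd⁴/64 = π×36.6⁴/64 = 8.808×10^4 mm⁴
A = 1.052×10^3 mm²;  r_min = √(I/A) = √(8.808×10^4/1.052×10^3) = 9.150 mm
L_e = K·L = 0.7 × 1.62 m = 1.134 m = 1134.0 mm
λ = L_e / r_min = 1134.0 / 9.150 = 124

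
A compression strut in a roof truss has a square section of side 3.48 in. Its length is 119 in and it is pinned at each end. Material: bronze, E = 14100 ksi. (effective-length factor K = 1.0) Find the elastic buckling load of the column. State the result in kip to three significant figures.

P_cr ≈ 120 kip

I = a⁴/12 = 3.48⁴/12 = 12.22 in⁴
Effective length L_e = K·L = 1 × 119 = 119.0 in
P_cr = π²EI / L_e² = π² × 14100×10³ × 12.22 / 119.0² = 1.201×10^5 lb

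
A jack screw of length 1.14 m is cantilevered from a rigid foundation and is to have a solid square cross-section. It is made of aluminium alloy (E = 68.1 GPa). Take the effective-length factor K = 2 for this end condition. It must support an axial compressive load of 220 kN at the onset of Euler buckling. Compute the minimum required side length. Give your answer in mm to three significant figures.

L_e = K·L = 2 × 1.14 = 2.280 m
Required I = P_cr·L_e²/(π²E) = 2.200×10^5 × 2.280² / (π² × 6.81×10^10) = 1.702×10^-6 m⁴
I_req = 1.702×10^6 mm⁴
Solid square: I = a⁴/12  ⇒  a = (12I)^(1/4) = (12×1.702×10^6)^(1/4) = 67.2 mm

a ≈ 67.2 mm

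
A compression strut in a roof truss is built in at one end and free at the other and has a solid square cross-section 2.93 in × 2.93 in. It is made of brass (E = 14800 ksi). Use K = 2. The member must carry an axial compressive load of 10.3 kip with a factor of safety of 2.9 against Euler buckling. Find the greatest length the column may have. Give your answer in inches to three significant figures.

L_max ≈ 86.7 in

I = a⁴/12 = 2.93⁴/12 = 6.142 in⁴
Required critical load P_cr = n·P = 2.9 × 10.3 = 29.87 kip = 2.987×10^4 lb
From P_cr = π²EI/(K·L)²:  L = (1/K)·√(π²EI/P_cr) = (1/2)·√(π²×1.48×10^7×6.142/2.987×10^4)
L = 86.7 in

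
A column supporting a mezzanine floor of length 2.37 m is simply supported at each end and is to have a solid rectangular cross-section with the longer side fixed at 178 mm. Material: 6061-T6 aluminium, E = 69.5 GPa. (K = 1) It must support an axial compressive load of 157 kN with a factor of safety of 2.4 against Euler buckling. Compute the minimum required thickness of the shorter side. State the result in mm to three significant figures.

b ≈ 59.3 mm

Required P_cr = n·P = 2.4 × 157 = 376.8 kN
L_e = K·L = 1 × 2.37 = 2.370 m
Required I = P_cr·L_e²/(π²E) = 3.768×10^5 × 2.370² / (π² × 6.95×10^10) = 3.085×10^-6 m⁴
I_req = 3.085×10^6 mm⁴
Rectangle, weak axis: I_min = h·b³/12 with h = 178 mm fixed  ⇒  b = (12I/h)^(1/3) = 59.3 mm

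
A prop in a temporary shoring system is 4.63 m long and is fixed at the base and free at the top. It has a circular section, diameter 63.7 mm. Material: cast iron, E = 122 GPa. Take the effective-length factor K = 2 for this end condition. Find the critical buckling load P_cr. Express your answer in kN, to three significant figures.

P_cr ≈ 11.3 kN

I = πd⁴/64 = π×63.7⁴/64 = 8.082×10^5 mm⁴
I = 8.082×10^5 mm⁴ = 8.082×10^-7 m⁴
Effective length L_e = K·L = 2 × 4.63 = 9.260 m
P_cr = π²EI / L_e² = π² × 122×10⁹ × 8.082×10^-7 / 9.260² = 1.135×10^4 N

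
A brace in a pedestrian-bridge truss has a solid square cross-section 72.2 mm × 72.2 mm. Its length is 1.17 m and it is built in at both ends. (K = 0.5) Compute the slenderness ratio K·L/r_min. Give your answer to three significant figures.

For a square r = a/√12 = 72.2/√12 = 20.84 mm
L_e = K·L = 0.5 × 1.17 m = 0.5850 m = 585.00 mm
λ = L_e / r_min = 585.00 / 20.84 = 28.1

λ ≈ 28.1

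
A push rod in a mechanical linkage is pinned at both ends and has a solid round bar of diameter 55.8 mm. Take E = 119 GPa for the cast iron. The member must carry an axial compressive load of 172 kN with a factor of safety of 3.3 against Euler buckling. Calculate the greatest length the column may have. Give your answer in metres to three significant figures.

L_max ≈ 0.992 m

I = πd⁴/64 = π×55.8⁴/64 = 4.759×10^5 mm⁴
I = 4.759×10^-7 m⁴
Required critical load P_cr = n·P = 3.3 × 172 = 567.6 kN = 5.676×10^5 N
From P_cr = π²EI/(K·L)²:  L = (1/K)·√(π²EI/P_cr) = (1/1)·√(π²×1.19×10^11×4.759×10^-7/5.676×10^5)
L = 0.992 m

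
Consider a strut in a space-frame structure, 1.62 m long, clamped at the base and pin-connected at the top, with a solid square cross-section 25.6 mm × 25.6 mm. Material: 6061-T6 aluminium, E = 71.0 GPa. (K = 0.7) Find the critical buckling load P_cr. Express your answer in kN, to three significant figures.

P_cr ≈ 19.5 kN

I = a⁴/12 = 25.6⁴/12 = 3.579×10^4 mm⁴
I = 3.579×10^4 mm⁴ = 3.579×10^-8 m⁴
Effective length L_e = K·L = 0.7 × 1.62 = 1.134 m
P_cr = π²EI / L_e² = π² × 71.0×10⁹ × 3.579×10^-8 / 1.134² = 1.950×10^4 N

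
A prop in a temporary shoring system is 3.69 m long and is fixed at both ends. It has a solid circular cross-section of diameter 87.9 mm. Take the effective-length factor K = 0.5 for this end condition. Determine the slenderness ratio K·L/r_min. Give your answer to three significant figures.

I = πd⁴/64 = π×87.9⁴/64 = 2.930×10^6 mm⁴
A = 6.068×10^3 mm²;  r_min = √(I/A) = √(2.930×10^6/6.068×10^3) = 21.98 mm
L_e = K·L = 0.5 × 3.69 m = 1.845 m = 1845.0 mm
λ = L_e / r_min = 1845.0 / 21.98 = 84.0

λ ≈ 84.0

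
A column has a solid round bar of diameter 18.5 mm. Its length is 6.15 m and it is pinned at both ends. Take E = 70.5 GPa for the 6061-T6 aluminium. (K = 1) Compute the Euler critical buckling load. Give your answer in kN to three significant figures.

P_cr ≈ 0.106 kN

I = πd⁴/64 = π×18.5⁴/64 = 5.750×10^3 mm⁴
I = 5.750×10^3 mm⁴ = 5.750×10^-9 m⁴
Effective length L_e = K·L = 1 × 6.15 = 6.150 m
P_cr = π²EI / L_e² = π² × 70.5×10⁹ × 5.750×10^-9 / 6.150² = 105.8 N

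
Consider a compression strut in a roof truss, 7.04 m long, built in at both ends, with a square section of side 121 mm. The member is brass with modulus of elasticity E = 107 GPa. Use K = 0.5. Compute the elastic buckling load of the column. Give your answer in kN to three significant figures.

I = a⁴/12 = 121⁴/12 = 1.786×10^7 mm⁴
I = 1.786×10^7 mm⁴ = 1.786×10^-5 m⁴
Effective length L_e = K·L = 0.5 × 7.04 = 3.520 m
P_cr = π²EI / L_e² = π² × 107×10⁹ × 1.786×10^-5 / 3.520² = 1.523×10^6 N

P_cr ≈ 1520 kN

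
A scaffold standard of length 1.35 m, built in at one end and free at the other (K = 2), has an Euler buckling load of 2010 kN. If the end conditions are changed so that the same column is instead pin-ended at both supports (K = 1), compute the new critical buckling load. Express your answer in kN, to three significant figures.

P_cr ≈ 8040 kN

P_cr ∝ 1/K², so P_cr,new = P_cr,old × (K_old/K_new)² = 2010 × (2/1)²
= 2010 × 4.000 = 8040 kN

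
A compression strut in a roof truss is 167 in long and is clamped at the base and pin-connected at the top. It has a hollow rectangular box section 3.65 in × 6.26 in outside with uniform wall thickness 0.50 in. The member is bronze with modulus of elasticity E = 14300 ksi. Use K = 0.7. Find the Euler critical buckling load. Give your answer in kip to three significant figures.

P_cr ≈ 178 kip

Inner dimensions: h_i = 6.26 − 2×0.50 = 5.260 in, b_i = 3.65 − 2×0.50 = 2.650 in
Weak-axis I_min = (h_o·b_o³ − h_i·b_i³)/12 with b_o = 3.65, b_i = 2.650 in (shorter outer/inner sides).
I_min = (6.26×3.65³ − 5.260×2.650³)/12 = 17.21 in⁴
Effective length L_e = K·L = 0.7 × 167 = 116.9 in
P_cr = π²EI / L_e² = π² × 14300×10³ × 17.21 / 116.9² = 1.777×10^5 lb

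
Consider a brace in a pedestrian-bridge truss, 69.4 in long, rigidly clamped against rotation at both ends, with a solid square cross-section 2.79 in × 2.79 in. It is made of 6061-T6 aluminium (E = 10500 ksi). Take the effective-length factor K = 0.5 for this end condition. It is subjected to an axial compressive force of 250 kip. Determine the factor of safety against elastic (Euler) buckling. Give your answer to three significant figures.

I = a⁴/12 = 2.79⁴/12 = 5.049 in⁴
Effective length L_e = K·L = 0.5 × 69.4 = 34.70 in
P_cr = π²EI / L_e² = π² × 10500×10³ × 5.049 / 34.70² = 4.346×10^5 lb
Factor of safety n = P_cr / P = 434.58 / 250 = 1.74

n ≈ 1.74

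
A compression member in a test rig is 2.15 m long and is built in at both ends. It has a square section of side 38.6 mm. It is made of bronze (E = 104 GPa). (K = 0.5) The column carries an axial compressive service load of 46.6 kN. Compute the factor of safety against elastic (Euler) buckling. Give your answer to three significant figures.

n ≈ 3.53

I = a⁴/12 = 38.6⁴/12 = 1.850×10^5 mm⁴
I = 1.850×10^5 mm⁴ = 1.850×10^-7 m⁴
Effective length L_e = K·L = 0.5 × 2.15 = 1.075 m
P_cr = π²EI / L_e² = π² × 104×10⁹ × 1.850×10^-7 / 1.075² = 1.643×10^5 N
Factor of safety n = P_cr / P = 164.32 / 46.6 = 3.53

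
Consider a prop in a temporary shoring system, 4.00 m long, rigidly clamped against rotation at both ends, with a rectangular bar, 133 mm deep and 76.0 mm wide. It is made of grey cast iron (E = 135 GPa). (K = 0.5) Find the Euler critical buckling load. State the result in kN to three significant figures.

Buckling occurs about the weak axis: I_min = h·b³/12 with b = 76.0 mm (the shorter side).
I_min = 133×76.0³/12 = 4.865×10^6 mm⁴
I = 4.865×10^6 mm⁴ = 4.865×10^-6 m⁴
Effective length L_e = K·L = 0.5 × 4.00 = 2.000 m
P_cr = π²EI / L_e² = π² × 135×10⁹ × 4.865×10^-6 / 2.000² = 1.621×10^6 N

P_cr ≈ 1620 kN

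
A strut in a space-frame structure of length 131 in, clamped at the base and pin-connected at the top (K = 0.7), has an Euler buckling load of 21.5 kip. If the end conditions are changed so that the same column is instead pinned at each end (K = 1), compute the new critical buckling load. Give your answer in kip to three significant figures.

P_cr ≈ 10.5 kip

P_cr ∝ 1/K², so P_cr,new = P_cr,old × (K_old/K_new)² = 21.5 × (0.7/1)²
= 21.5 × 0.4900 = 10.5 kip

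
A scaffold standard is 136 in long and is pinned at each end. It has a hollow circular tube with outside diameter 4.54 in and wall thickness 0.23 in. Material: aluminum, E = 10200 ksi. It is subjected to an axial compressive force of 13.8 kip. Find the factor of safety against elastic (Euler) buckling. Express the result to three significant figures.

Inner diameter d_i = 4.54 − 2×0.23 = 4.080 in
I = π(d_o⁴ − d_i⁴)/64 = π(4.54⁴ − 4.080⁴)/64 = 7.252 in⁴
Effective length L_e = K·L = 1 × 136 = 136.0 in
P_cr = π²EI / L_e² = π² × 10200×10³ × 7.252 / 136.0² = 3.947×10^4 lb
Factor of safety n = P_cr / P = 39.471 / 13.8 = 2.86

n ≈ 2.86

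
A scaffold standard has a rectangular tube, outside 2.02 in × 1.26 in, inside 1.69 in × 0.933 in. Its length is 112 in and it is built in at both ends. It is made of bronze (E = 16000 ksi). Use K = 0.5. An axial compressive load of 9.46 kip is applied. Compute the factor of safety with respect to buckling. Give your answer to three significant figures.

Weak-axis I_min = (h_o·b_o³ − h_i·b_i³)/12 with b_o = 1.26, b_i = 0.9330 in (shorter outer/inner sides).
I_min = (2.02×1.26³ − 1.690×0.9330³)/12 = 0.2223 in⁴
Effective length L_e = K·L = 0.5 × 112 = 56.00 in
P_cr = π²EI / L_e² = π² × 16000×10³ × 0.2223 / 56.00² = 1.120×10^4 lb
Factor of safety n = P_cr / P = 11.196 / 9.46 = 1.18

n ≈ 1.18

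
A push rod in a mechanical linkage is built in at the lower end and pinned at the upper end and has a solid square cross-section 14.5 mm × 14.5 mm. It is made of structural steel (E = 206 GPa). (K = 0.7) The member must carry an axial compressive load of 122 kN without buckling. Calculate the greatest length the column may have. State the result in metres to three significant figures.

I = a⁴/12 = 14.5⁴/12 = 3.684×10^3 mm⁴
I = 3.684×10^-9 m⁴
At the buckling limit P_cr = P = 1.220×10^5 N
From P_cr = π²EI/(K·L)²:  L = (1/K)·√(π²EI/P_cr) = (1/0.7)·√(π²×2.06×10^11×3.684×10^-9/1.220×10^5)
L = 0.354 m

L_max ≈ 0.354 m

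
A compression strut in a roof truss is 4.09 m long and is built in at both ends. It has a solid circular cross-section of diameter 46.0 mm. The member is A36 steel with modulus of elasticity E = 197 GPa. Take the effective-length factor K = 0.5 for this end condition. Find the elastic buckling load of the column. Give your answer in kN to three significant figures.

P_cr ≈ 102 kN

I = πd⁴/64 = π×46.0⁴/64 = 2.198×10^5 mm⁴
I = 2.198×10^5 mm⁴ = 2.198×10^-7 m⁴
Effective length L_e = K·L = 0.5 × 4.09 = 2.045 m
P_cr = π²EI / L_e² = π² × 197×10⁹ × 2.198×10^-7 / 2.045² = 1.022×10^5 N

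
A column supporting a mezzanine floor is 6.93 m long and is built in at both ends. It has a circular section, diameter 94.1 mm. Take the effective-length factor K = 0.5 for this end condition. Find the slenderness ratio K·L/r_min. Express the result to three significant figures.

λ ≈ 147

For a solid circle r = d/4 = 94.1/4 = 23.52 mm
L_e = K·L = 0.5 × 6.93 m = 3.465 m = 3465.0 mm
λ = L_e / r_min = 3465.0 / 23.52 = 147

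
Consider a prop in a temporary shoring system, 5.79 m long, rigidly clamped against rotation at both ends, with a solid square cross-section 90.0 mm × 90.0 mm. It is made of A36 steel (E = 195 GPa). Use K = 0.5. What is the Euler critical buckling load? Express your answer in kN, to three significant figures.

I = a⁴/12 = 90.0⁴/12 = 5.468×10^6 mm⁴
I = 5.468×10^6 mm⁴ = 5.468×10^-6 m⁴
Effective length L_e = K·L = 0.5 × 5.79 = 2.895 m
P_cr = π²EI / L_e² = π² × 195×10⁹ × 5.468×10^-6 / 2.895² = 1.256×10^6 N

P_cr ≈ 1260 kN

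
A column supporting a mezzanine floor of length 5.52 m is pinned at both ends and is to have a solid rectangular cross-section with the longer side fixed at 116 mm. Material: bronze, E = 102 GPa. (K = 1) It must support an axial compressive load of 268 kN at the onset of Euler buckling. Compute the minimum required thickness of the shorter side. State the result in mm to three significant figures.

L_e = K·L = 1 × 5.52 = 5.520 m
Required I = P_cr·L_e²/(π²E) = 2.680×10^5 × 5.520² / (π² × 1.02×10^11) = 8.112×10^-6 m⁴
I_req = 8.112×10^6 mm⁴
Rectangle, weak axis: I_min = h·b³/12 with h = 116 mm fixed  ⇒  b = (12I/h)^(1/3) = 94.3 mm

b ≈ 94.3 mm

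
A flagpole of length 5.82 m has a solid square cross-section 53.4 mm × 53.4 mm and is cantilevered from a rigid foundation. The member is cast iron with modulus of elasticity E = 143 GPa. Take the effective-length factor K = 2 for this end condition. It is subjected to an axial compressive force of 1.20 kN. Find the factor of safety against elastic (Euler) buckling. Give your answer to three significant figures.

n ≈ 5.88

I = a⁴/12 = 53.4⁴/12 = 6.776×10^5 mm⁴
I = 6.776×10^5 mm⁴ = 6.776×10^-7 m⁴
Effective length L_e = K·L = 2 × 5.82 = 11.64 m
P_cr = π²EI / L_e² = π² × 143×10⁹ × 6.776×10^-7 / 11.64² = 7.059×10^3 N
Factor of safety n = P_cr / P = 7.0585 / 1.20 = 5.88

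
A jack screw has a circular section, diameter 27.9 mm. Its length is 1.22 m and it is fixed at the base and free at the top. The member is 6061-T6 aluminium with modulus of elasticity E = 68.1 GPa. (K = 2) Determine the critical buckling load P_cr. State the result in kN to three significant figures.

P_cr ≈ 3.36 kN

I = πd⁴/64 = π×27.9⁴/64 = 2.974×10^4 mm⁴
I = 2.974×10^4 mm⁴ = 2.974×10^-8 m⁴
Effective length L_e = K·L = 2 × 1.22 = 2.440 m
P_cr = π²EI / L_e² = π² × 68.1×10⁹ × 2.974×10^-8 / 2.440² = 3.358×10^3 N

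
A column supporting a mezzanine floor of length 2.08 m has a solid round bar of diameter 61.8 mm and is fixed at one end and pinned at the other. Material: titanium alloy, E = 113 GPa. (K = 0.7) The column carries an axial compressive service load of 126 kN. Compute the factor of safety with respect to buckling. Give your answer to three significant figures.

I = πd⁴/64 = π×61.8⁴/64 = 7.160×10^5 mm⁴
I = 7.160×10^5 mm⁴ = 7.160×10^-7 m⁴
Effective length L_e = K·L = 0.7 × 2.08 = 1.456 m
P_cr = π²EI / L_e² = π² × 113×10⁹ × 7.160×10^-7 / 1.456² = 3.767×10^5 N
Factor of safety n = P_cr / P = 376.69 / 126 = 2.99

n ≈ 2.99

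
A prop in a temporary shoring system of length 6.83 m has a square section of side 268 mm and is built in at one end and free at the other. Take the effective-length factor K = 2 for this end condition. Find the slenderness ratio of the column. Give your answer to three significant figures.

I = a⁴/12 = 268⁴/12 = 4.299×10^8 mm⁴
A = 7.182×10^4 mm²;  r_min = √(I/A) = √(4.299×10^8/7.182×10^4) = 77.36 mm
L_e = K·L = 2 × 6.83 m = 13.66 m = 13660 mm
λ = L_e / r_min = 13660 / 77.36 = 177

λ ≈ 177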